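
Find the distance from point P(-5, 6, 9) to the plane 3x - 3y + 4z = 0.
d = |3(-5) + (-3)(6) + 4(9) - (0)| / √(3² + (-3)² + 4²) = 3/√34 = 0.5145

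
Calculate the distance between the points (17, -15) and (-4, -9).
Using the distance formula: d = sqrt((x₂-x₁)² + (y₂-y₁)²)
dx = (-4) - 17 = -21
dy = (-9) - (-15) = 6
d = sqrt((-21)² + 6²) = sqrt(441 + 36) = sqrt(477) = 21.84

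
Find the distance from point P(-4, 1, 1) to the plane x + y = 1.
d = |1(-4) + 1(1) + 0(1) - (1)| / √(1² + 1² + 0²) = 4/√2 = 2.828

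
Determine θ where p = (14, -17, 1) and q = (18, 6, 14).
p·q = 164, |p|² = 486, |q|² = 556
cos θ = 164/√270216 ≈ 0.3155
θ ≈ 71.61°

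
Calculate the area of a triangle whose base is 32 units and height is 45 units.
Area = (1/2) * base * height
Area = (1/2) * 32 * 45
Area = 720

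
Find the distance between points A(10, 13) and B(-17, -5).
Using the distance formula: d = sqrt((x₂-x₁)² + (y₂-y₁)²)
dx = (-17) - 10 = -27
dy = (-5) - 13 = -18
d = sqrt((-27)² + (-18)²) = sqrt(729 + 324) = sqrt(1053) = 32.45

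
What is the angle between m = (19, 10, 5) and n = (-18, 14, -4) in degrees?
m·n = -222, |m|² = 486, |n|² = 536
cos θ = -222/√260496 ≈ -0.435
θ ≈ 115.8°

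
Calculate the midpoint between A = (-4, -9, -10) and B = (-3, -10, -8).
Midpoint = ((-4-3)/2, (-9-10)/2, (-10-8)/2) = (-3.5, -9.5, -9)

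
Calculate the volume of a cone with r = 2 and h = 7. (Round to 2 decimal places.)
Volume = (1/3) * pi * r² * h
Volume = (1/3) * pi * 2² * 7
Volume = (1/3) * pi * 4 * 7
Volume = (1/3) * pi * 28
Volume = 29.32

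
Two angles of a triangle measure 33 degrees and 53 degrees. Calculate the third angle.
Sum of angles in a triangle = 180 degrees
Third angle = 180 - 33 - 53
Third angle = 94 degrees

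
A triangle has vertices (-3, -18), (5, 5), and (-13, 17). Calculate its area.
Using the coordinate formula: Area = (1/2)|x₁(y₂-y₃) + x₂(y₃-y₁) + x₃(y₁-y₂)|
Area = (1/2)|(-3)(5-17) + 5(17-(-18)) + (-13)((-18)-5)|
Area = (1/2)|(-3)*(-12) + 5*35 + (-13)*(-23)|
Area = (1/2)|36 + 175 + 299|
Area = (1/2)*510 = 255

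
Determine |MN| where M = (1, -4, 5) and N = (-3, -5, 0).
d = √[(-4)² + (-1)² + (-5)²] = √42 = 6.481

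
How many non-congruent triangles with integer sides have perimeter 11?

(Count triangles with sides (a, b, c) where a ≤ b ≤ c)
With a ≤ b ≤ c and a + b + c = 11, the triangle inequality a + b > c gives c < 11/2, so c ≤ 5.
Iterate a from 1 to ⌊p/3⌋ = 3; for each a, b ranges from a to ⌊(p−a)/2⌋ with c = p − a − b, keeping only c ≥ b.
Triples: (1, 5, 5), (2, 4, 5), (3, 3, 5), …
Count = 4 triangles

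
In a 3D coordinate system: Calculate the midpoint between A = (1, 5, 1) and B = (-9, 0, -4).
Midpoint = ((1-9)/2, (5+0)/2, (1-4)/2) = (-4, 2.5, -1.5)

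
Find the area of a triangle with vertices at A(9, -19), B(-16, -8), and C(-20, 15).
Using the coordinate formula: Area = (1/2)|x₁(y₂-y₃) + x₂(y₃-y₁) + x₃(y₁-y₂)|
Area = (1/2)|9((-8)-15) + (-16)(15-(-19)) + (-20)((-19)-(-8))|
Area = (1/2)|9*(-23) + (-16)*34 + (-20)*(-11)|
Area = (1/2)|(-207) + (-544) + 220|
Area = (1/2)*531 = 265.50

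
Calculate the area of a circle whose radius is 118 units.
Area = pi * r²
Area = pi * 118²
Area = pi * 13924
Area = 43743.54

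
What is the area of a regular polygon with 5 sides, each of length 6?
For a regular 5-gon with side length s = 6:
Apothem a = s / (2*tan(pi/5)) = 6 / (2*tan(pi/5)) ≈ 4.1291
Perimeter P = 5 * 6 = 30
Area = (1/2) * P * a = (1/2) * 30 * 4.1291 = 61.94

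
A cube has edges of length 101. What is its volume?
Volume = s³
Volume = 101³
Volume = 1030301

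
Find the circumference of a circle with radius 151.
Circumference = 2 * pi * r
Circumference = 2 * pi * 151
Circumference = 948.76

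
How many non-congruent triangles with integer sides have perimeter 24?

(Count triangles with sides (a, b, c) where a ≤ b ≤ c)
With a ≤ b ≤ c and a + b + c = 24, the triangle inequality a + b > c gives c < 24/2, so c ≤ 11.
Iterate a from 1 to ⌊p/3⌋ = 8; for each a, b ranges from a to ⌊(p−a)/2⌋ with c = p − a − b, keeping only c ≥ b.
Triples: (2, 11, 11), (3, 10, 11), (4, 9, 11), …
Count = 12 triangles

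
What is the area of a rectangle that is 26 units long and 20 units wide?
Area = length * width
Area = 26 * 20
Area = 520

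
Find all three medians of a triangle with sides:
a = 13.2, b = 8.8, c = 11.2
Using m_x = ½√(2y² + 2z² - x²):
m_a = ½√(2·8.8² + 2·11.2² - 13.2²) = ½√231.52 = 7.608
m_b = ½√(2·13.2² + 2·11.2² - 8.8²) = ½√521.92 = 11.42
m_c = ½√(2·13.2² + 2·8.8² - 11.2²) = ½√377.92 = 9.72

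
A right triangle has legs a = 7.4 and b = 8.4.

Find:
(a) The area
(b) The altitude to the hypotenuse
(a) Area = ½ab = ½·7.4·8.4 = 31.08
(b) Hypotenuse c = √(7.4² + 8.4²) = √125.32 = 11.1946
    Area = ½·c·h_c  →  h_c = 2·Area/c = 2·31.08/11.1946 = 5.553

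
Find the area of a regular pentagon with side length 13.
For a regular 5-gon with side length s = 13:
Apothem a = s / (2*tan(pi/5)) = 13 / (2*tan(pi/5)) ≈ 8.9465
Perimeter P = 5 * 13 = 65
Area = (1/2) * P * a = (1/2) * 65 * 8.9465 = 290.76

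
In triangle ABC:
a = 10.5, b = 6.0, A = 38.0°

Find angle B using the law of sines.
sin(B)/b = sin(A)/a
sin(B) = b·sin(A)/a = 6.0·sin(38.0°)/10.5 = 0.351807
B = arcsin(0.351807) = 20.6°  (b ≤ a, so B ≤ A and the acute solution is unique)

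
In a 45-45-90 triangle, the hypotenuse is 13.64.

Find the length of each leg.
In a 45-45-90 triangle, hypotenuse = leg·√2  →  leg = hypotenuse/√2
leg = 13.64/√2 = 9.645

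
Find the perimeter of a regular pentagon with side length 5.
Perimeter = number of sides * side length
Perimeter = 5 * 5
Perimeter = 25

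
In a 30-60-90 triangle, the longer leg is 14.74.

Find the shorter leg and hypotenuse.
In a 30-60-90 triangle, sides are in ratio 1 : √3 : 2.
Long leg = short leg·√3  →  short leg = 14.74/√3 = 8.51
Hypotenuse = 2·(short leg) = 2·14.74/√3 = 17.02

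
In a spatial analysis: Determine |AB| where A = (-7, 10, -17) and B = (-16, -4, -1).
d = √[(-9)² + (-14)² + (16)²] = √533 = 23.09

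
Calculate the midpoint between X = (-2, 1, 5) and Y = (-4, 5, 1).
Midpoint = ((-2-4)/2, (1+5)/2, (5+1)/2) = (-3, 3, 3)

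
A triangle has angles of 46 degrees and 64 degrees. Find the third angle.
Sum of angles in a triangle = 180 degrees
Third angle = 180 - 46 - 64
Third angle = 70 degrees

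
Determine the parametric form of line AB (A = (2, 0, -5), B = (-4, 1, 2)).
Direction vector d = B - A = (-6, 1, 7)
x = 2 - 6t, y = 0 + t, z = -5 + 7t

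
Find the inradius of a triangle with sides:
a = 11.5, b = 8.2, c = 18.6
s = (a+b+c)/2 = (11.5+8.2+18.6)/2 = 19.15
Area = √(s(s-a)(s-b)(s-c)) = √(19.15·7.65·10.95·0.55) = 29.7032
r = Area/s = 29.7032/19.15 = 1.551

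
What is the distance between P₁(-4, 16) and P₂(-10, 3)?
Using the distance formula: d = sqrt((x₂-x₁)² + (y₂-y₁)²)
dx = (-10) - (-4) = -6
dy = 3 - 16 = -13
d = sqrt((-6)² + (-13)²) = sqrt(36 + 169) = sqrt(205) = 14.32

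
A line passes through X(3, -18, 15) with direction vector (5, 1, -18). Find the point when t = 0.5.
P(0.5) = (3 + 5(0.5), -18 + 1(0.5), 15 + (-18)(0.5)) = (5.5, -17.5, 6)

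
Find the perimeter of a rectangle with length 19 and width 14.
Perimeter = 2 * (length + width)
Perimeter = 2 * (19 + 14)
Perimeter = 2 * 33
Perimeter = 66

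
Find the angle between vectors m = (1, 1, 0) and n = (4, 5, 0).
m·n = 9, |m|² = 2, |n|² = 41
cos θ = 9/√82 ≈ 0.9939
θ ≈ 6.34°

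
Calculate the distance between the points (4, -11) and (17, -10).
Using the distance formula: d = sqrt((x₂-x₁)² + (y₂-y₁)²)
dx = 17 - 4 = 13
dy = (-10) - (-11) = 1
d = sqrt(13² + 1²) = sqrt(169 + 1) = sqrt(170) = 13.04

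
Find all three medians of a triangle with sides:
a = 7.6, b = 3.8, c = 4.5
Using m_x = ½√(2y² + 2z² - x²):
m_a = ½√(2·3.8² + 2·4.5² - 7.6²) = ½√11.62 = 1.704
m_b = ½√(2·7.6² + 2·4.5² - 3.8²) = ½√141.58 = 5.949
m_c = ½√(2·7.6² + 2·3.8² - 4.5²) = ½√124.15 = 5.571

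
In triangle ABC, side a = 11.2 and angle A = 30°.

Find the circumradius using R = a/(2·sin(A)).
R = a/(2·sin(A)) = 11.2/(2·sin(30°))
R = 11.2/(2·0.500000) = 11.2/1.000000 = 11.2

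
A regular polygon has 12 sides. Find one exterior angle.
Exterior angle of a regular n-gon = 360/n
Exterior angle = 360/12
Exterior angle = 30 degrees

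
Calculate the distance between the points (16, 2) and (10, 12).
Using the distance formula: d = sqrt((x₂-x₁)² + (y₂-y₁)²)
dx = 10 - 16 = -6
dy = 12 - 2 = 10
d = sqrt((-6)² + 10²) = sqrt(36 + 100) = sqrt(136) = 11.66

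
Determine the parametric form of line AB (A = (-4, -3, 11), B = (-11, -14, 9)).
Direction vector d = B - A = (-7, -11, -2)
x = -4 - 7t, y = -3 - 11t, z = 11 - 2t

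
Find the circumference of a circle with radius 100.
Circumference = 2 * pi * r
Circumference = 2 * pi * 100
Circumference = 628.32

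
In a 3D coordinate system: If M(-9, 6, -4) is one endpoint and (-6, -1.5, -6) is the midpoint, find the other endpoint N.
N = (2×(-6) - (-9), 2×(-1.5) - 6, 2×(-6) - (-4)) = (-3, -9, -8)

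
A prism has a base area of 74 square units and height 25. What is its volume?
Volume = base area * height
Volume = 74 * 25
Volume = 1850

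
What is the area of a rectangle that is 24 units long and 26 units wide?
Area = length * width
Area = 24 * 26
Area = 624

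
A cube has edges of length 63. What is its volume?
Volume = s³
Volume = 63³
Volume = 250047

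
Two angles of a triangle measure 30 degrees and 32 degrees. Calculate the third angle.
Sum of angles in a triangle = 180 degrees
Third angle = 180 - 30 - 32
Third angle = 118 degrees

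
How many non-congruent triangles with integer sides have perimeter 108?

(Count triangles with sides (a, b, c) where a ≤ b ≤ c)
With a ≤ b ≤ c and a + b + c = 108, the triangle inequality a + b > c gives c < 108/2, so c ≤ 53.
Iterate a from 1 to ⌊p/3⌋ = 36; for each a, b ranges from a to ⌊(p−a)/2⌋ with c = p − a − b, keeping only c ≥ b.
Triples: (2, 53, 53), (3, 52, 53), (4, 51, 53), …
Count = 243 triangles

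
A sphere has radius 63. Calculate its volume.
Volume = (4/3) * pi * r³
Volume = (4/3) * pi * 63³
Volume = (4/3) * pi * 250047
Volume = 1047394.42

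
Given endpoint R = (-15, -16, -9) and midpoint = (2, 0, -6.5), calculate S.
S = (2×2 - (-15), 2×0 - (-16), 2×(-6.5) - (-9)) = (19, 16, -4)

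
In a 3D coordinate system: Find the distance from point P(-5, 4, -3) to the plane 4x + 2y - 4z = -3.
d = |4(-5) + 2(4) + (-4)(-3) - (-3)| / √(4² + 2² + (-4)²) = 3/√36 = 0.5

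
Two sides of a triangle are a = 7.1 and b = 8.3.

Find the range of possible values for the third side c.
By the triangle inequality: |a - b| < c < a + b
|7.1 - 8.3| < c < 7.1 + 8.3
1.2 < c < 15.4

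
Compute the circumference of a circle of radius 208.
Circumference = 2 * pi * r
Circumference = 2 * pi * 208
Circumference = 1306.90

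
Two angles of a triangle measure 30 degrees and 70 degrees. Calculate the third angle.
Sum of angles in a triangle = 180 degrees
Third angle = 180 - 30 - 70
Third angle = 80 degrees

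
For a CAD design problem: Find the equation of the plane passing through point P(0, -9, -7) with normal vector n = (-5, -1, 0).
d = n·P = (-5)(0) + (-1)(-9) + (0)(-7) = 9
Plane: -5x - y = 9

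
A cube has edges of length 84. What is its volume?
Volume = s³
Volume = 84³
Volume = 592704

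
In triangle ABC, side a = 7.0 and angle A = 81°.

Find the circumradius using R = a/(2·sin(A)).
R = a/(2·sin(A)) = 7.0/(2·sin(81°))
R = 7.0/(2·0.987688) = 7.0/1.975377 = 3.544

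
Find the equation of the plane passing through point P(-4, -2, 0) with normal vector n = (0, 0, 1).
d = n·P = (0)(-4) + (0)(-2) + (1)(0) = 0
Plane: z = 0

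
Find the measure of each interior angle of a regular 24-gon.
Interior angle of a regular n-gon = (n-2)*180/n
Interior angle = (24-2)*180/24
Interior angle = 22*180/24
Interior angle = 3960/24
Interior angle = 165 degrees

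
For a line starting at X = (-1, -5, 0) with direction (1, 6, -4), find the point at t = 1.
P(1) = (-1 + 1(1), -5 + 6(1), 0 + (-4)(1)) = (0, 1, -4)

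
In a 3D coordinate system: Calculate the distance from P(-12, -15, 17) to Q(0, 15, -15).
d = √[(12)² + (30)² + (-32)²] = √2068 = 45.48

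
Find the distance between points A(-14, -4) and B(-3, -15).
Using the distance formula: d = sqrt((x₂-x₁)² + (y₂-y₁)²)
dx = (-3) - (-14) = 11
dy = (-15) - (-4) = -11
d = sqrt(11² + (-11)²) = sqrt(121 + 121) = sqrt(242) = 15.56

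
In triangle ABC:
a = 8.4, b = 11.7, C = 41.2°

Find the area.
Using A = ½ab·sin(C):
A = ½·8.4·11.7·sin(41.2°) = ½·98.28·0.658689 = 32.37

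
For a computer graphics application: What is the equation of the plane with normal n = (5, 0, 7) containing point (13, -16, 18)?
d = n·P = (5)(13) + (0)(-16) + (7)(18) = 191
Plane: 5x + 7z = 191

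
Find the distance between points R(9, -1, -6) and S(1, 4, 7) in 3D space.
d = √[(-8)² + (5)² + (13)²] = √258 = 16.06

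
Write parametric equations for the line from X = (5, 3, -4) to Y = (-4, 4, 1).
Direction vector d = Y - X = (-9, 1, 5)
x = 5 - 9t, y = 3 + t, z = -4 + 5t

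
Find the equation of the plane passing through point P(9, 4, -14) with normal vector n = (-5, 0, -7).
d = n·P = (-5)(9) + (0)(4) + (-7)(-14) = 53
Plane: -5x - 7z = 53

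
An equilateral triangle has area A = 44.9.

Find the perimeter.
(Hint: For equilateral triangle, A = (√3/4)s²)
A = (√3/4)s²  →  s² = 4A/√3 = 4·44.9/√3 = 103.692
s = 10.1829
Perimeter = 3s = 30.55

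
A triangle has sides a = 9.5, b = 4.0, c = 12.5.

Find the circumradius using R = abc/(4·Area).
s = (a+b+c)/2 = 13
Area = √(s(s-a)(s-b)(s-c)) = √(13·3.5·9·0.5) = 14.3091
R = abc/(4·Area) = (9.5·4.0·12.5)/(4·14.3091) = 475/57.2364 = 8.299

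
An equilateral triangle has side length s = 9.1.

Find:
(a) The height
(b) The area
(a) Height h = s·√3/2 = 9.1·√3/2 = 7.881
(b) Area = (√3/4)·s² = (√3/4)·9.1² = (√3/4)·82.81 = 35.86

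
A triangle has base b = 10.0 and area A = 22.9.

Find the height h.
A = ½bh  →  h = 2A/b
h = 2·22.9/10.0 = 4.58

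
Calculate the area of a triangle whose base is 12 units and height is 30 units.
Area = (1/2) * base * height
Area = (1/2) * 12 * 30
Area = 180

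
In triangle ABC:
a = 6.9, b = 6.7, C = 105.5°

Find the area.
Using A = ½ab·sin(C):
A = ½·6.9·6.7·sin(105.5°) = ½·46.23·0.963630 = 22.27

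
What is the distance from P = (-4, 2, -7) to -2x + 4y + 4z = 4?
d = |(-2)(-4) + 4(2) + 4(-7) - (4)| / √((-2)² + 4² + 4²) = 16/√36 = 2.667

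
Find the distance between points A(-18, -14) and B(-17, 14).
Using the distance formula: d = sqrt((x₂-x₁)² + (y₂-y₁)²)
dx = (-17) - (-18) = 1
dy = 14 - (-14) = 28
d = sqrt(1² + 28²) = sqrt(1 + 784) = sqrt(785) = 28.02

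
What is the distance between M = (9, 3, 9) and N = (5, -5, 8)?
d = √[(-4)² + (-8)² + (-1)²] = √81 = 9.0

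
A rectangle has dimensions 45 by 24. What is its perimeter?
Perimeter = 2 * (length + width)
Perimeter = 2 * (45 + 24)
Perimeter = 2 * 69
Perimeter = 138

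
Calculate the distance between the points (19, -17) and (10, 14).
Using the distance formula: d = sqrt((x₂-x₁)² + (y₂-y₁)²)
dx = 10 - 19 = -9
dy = 14 - (-17) = 31
d = sqrt((-9)² + 31²) = sqrt(81 + 961) = sqrt(1042) = 32.28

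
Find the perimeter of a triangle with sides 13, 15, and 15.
Perimeter = sum of all sides
Perimeter = 13 + 15 + 15
Perimeter = 43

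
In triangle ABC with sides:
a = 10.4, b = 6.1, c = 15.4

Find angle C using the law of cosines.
cos(C) = (a² + b² - c²)/(2ab)
cos(C) = (10.4² + 6.1² - 15.4²)/(2·10.4·6.1) = -91.79/126.88 = -0.723439
C = arccos(-0.723439) = 136.3°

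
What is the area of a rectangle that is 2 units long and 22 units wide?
Area = length * width
Area = 2 * 22
Area = 44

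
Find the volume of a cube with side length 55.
Volume = s³
Volume = 55³
Volume = 166375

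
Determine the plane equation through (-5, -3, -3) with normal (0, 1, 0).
d = n·P = (0)(-5) + (1)(-3) + (0)(-3) = -3
Plane: y = -3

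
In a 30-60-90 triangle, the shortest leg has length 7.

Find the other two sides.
Long leg = 7√3 = 12.12, Hypotenuse = 14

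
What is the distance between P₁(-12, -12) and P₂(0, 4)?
Using the distance formula: d = sqrt((x₂-x₁)² + (y₂-y₁)²)
dx = 0 - (-12) = 12
dy = 4 - (-12) = 16
d = sqrt(12² + 16²) = sqrt(144 + 256) = sqrt(400) = 20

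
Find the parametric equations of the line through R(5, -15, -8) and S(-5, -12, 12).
Direction vector d = S - R = (-10, 3, 20)
x = 5 - 10t, y = -15 + 3t, z = -8 + 20t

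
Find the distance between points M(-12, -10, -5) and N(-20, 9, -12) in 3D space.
d = √[(-8)² + (19)² + (-7)²] = √474 = 21.77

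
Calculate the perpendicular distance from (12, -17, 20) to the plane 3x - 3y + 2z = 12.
d = |3(12) + (-3)(-17) + 2(20) - (12)| / √(3² + (-3)² + 2²) = 115/√22 = 24.52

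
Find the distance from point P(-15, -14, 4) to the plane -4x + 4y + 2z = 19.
d = |(-4)(-15) + 4(-14) + 2(4) - (19)| / √((-4)² + 4² + 2²) = 7/√36 = 1.167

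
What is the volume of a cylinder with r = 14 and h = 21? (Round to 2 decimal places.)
Volume = pi * r² * h
Volume = pi * 14² * 21
Volume = pi * 196 * 21
Volume = pi * 4116
Volume = 12930.80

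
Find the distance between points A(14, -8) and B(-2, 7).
Using the distance formula: d = sqrt((x₂-x₁)² + (y₂-y₁)²)
dx = (-2) - 14 = -16
dy = 7 - (-8) = 15
d = sqrt((-16)² + 15²) = sqrt(256 + 225) = sqrt(481) = 21.93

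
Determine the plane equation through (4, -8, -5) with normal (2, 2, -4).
d = n·P = (2)(4) + (2)(-8) + (-4)(-5) = 12
Plane: 2x + 2y - 4z = 12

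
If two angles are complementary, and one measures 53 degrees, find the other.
Complementary angles sum to 90 degrees.
Other angle = 90 - 53
Other angle = 37 degrees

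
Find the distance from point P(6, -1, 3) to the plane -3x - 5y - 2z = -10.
d = |(-3)(6) + (-5)(-1) + (-2)(3) - (-10)| / √((-3)² + (-5)² + (-2)²) = 9/√38 = 1.46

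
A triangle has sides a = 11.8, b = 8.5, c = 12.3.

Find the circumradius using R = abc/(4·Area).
s = (a+b+c)/2 = 16.3
Area = √(s(s-a)(s-b)(s-c)) = √(16.3·4.5·7.8·4) = 47.8385
R = abc/(4·Area) = (11.8·8.5·12.3)/(4·47.8385) = 1233.69/191.354 = 6.447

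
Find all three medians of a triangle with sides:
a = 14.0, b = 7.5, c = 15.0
Using m_x = ½√(2y² + 2z² - x²):
m_a = ½√(2·7.5² + 2·15.0² - 14.0²) = ½√366.5 = 9.572
m_b = ½√(2·14.0² + 2·15.0² - 7.5²) = ½√785.75 = 14.02
m_c = ½√(2·14.0² + 2·7.5² - 15.0²) = ½√279.5 = 8.359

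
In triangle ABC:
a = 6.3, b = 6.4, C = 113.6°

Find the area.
Using A = ½ab·sin(C):
A = ½·6.3·6.4·sin(113.6°) = ½·40.32·0.916363 = 18.47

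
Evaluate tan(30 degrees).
tan(30 degrees) = sqrt(3)/3
Decimal approximation: 0.5774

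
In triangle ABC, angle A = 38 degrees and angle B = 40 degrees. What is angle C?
Sum of angles in a triangle = 180 degrees
Third angle = 180 - 38 - 40
Third angle = 102 degrees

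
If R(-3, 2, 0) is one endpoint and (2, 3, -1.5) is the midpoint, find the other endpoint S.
S = (2×2 - (-3), 2×3 - 2, 2×(-1.5) - 0) = (7, 4, -3)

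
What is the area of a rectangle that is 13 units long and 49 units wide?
Area = length * width
Area = 13 * 49
Area = 637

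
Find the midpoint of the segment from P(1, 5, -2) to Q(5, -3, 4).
Midpoint = ((1+5)/2, (5-3)/2, (-2+4)/2) = (3, 1, 1)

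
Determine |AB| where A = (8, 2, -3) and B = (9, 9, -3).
d = √[(1)² + (7)² + (0)²] = √50 = 7.071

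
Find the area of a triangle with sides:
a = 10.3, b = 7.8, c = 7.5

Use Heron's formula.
s = (a+b+c)/2 = (10.3+7.8+7.5)/2 = 12.8
A = √(s(s-a)(s-b)(s-c)) = √(12.8·2.5·5·5.3)
A = √848 = 29.12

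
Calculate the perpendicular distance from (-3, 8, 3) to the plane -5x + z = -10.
d = |(-5)(-3) + 0(8) + 1(3) - (-10)| / √((-5)² + 0² + 1²) = 28/√26 = 5.491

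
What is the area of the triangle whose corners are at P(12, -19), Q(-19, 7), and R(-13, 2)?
Using the coordinate formula: Area = (1/2)|x₁(y₂-y₃) + x₂(y₃-y₁) + x₃(y₁-y₂)|
Area = (1/2)|12(7-2) + (-19)(2-(-19)) + (-13)((-19)-7)|
Area = (1/2)|12*5 + (-19)*21 + (-13)*(-26)|
Area = (1/2)|60 + (-399) + 338|
Area = (1/2)*1 = 0.50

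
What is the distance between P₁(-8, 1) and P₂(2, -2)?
Using the distance formula: d = sqrt((x₂-x₁)² + (y₂-y₁)²)
dx = 2 - (-8) = 10
dy = (-2) - 1 = -3
d = sqrt(10² + (-3)²) = sqrt(100 + 9) = sqrt(109) = 10.44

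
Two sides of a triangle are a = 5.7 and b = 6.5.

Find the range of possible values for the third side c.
By the triangle inequality: |a - b| < c < a + b
|5.7 - 6.5| < c < 5.7 + 6.5
0.8 < c < 12.2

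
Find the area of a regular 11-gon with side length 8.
For a regular 11-gon with side length s = 8:
Apothem a = s / (2*tan(pi/11)) = 8 / (2*tan(pi/11)) ≈ 13.6227
Perimeter P = 11 * 8 = 88
Area = (1/2) * P * a = (1/2) * 88 * 13.6227 = 599.40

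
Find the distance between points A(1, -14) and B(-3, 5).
Using the distance formula: d = sqrt((x₂-x₁)² + (y₂-y₁)²)
dx = (-3) - 1 = -4
dy = 5 - (-14) = 19
d = sqrt((-4)² + 19²) = sqrt(16 + 361) = sqrt(377) = 19.42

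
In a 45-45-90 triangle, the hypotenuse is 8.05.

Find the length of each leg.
In a 45-45-90 triangle, hypotenuse = leg·√2  →  leg = hypotenuse/√2
leg = 8.05/√2 = 5.692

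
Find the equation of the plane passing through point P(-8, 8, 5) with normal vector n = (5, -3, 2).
d = n·P = (5)(-8) + (-3)(8) + (2)(5) = -54
Plane: 5x - 3y + 2z = -54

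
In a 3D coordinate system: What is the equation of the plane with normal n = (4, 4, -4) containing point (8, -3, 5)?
d = n·P = (4)(8) + (4)(-3) + (-4)(5) = 0
Plane: 4x + 4y - 4z = 0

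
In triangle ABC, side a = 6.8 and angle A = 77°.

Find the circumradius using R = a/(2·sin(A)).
R = a/(2·sin(A)) = 6.8/(2·sin(77°))
R = 6.8/(2·0.974370) = 6.8/1.948740 = 3.489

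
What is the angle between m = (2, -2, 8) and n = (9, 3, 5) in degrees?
m·n = 52, |m|² = 72, |n|² = 115
cos θ = 52/√8280 ≈ 0.5715
θ ≈ 55.15°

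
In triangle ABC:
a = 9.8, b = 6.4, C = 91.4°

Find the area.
Using A = ½ab·sin(C):
A = ½·9.8·6.4·sin(91.4°) = ½·62.72·0.999701 = 31.35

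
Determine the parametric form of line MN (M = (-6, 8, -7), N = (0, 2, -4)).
Direction vector d = N - M = (6, -6, 3)
x = -6 + 6t, y = 8 - 6t, z = -7 + 3t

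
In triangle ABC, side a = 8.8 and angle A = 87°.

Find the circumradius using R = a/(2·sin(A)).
R = a/(2·sin(A)) = 8.8/(2·sin(87°))
R = 8.8/(2·0.998630) = 8.8/1.997259 = 4.406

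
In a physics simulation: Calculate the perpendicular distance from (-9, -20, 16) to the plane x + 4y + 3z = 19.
d = |1(-9) + 4(-20) + 3(16) - (19)| / √(1² + 4² + 3²) = 60/√26 = 11.77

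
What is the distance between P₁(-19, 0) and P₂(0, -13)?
Using the distance formula: d = sqrt((x₂-x₁)² + (y₂-y₁)²)
dx = 0 - (-19) = 19
dy = (-13) - 0 = -13
d = sqrt(19² + (-13)²) = sqrt(361 + 169) = sqrt(530) = 23.02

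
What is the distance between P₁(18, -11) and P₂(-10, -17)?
Using the distance formula: d = sqrt((x₂-x₁)² + (y₂-y₁)²)
dx = (-10) - 18 = -28
dy = (-17) - (-11) = -6
d = sqrt((-28)² + (-6)²) = sqrt(784 + 36) = sqrt(820) = 28.64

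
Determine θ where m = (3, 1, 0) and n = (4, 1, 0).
m·n = 13, |m|² = 10, |n|² = 17
cos θ = 13/√170 ≈ 0.9971
θ ≈ 4.399°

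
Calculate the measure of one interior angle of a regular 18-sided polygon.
Interior angle of a regular n-gon = (n-2)*180/n
Interior angle = (18-2)*180/18
Interior angle = 16*180/18
Interior angle = 2880/18
Interior angle = 160 degrees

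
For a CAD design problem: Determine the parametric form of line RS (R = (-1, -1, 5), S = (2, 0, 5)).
Direction vector d = S - R = (3, 1, 0)
x = -1 + 3t, y = -1 + t, z = 5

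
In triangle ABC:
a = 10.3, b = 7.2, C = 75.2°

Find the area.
Using A = ½ab·sin(C):
A = ½·10.3·7.2·sin(75.2°) = ½·74.16·0.966823 = 35.85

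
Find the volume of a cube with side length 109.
Volume = s³
Volume = 109³
Volume = 1295029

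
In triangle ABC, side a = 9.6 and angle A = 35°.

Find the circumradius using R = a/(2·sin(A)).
R = a/(2·sin(A)) = 9.6/(2·sin(35°))
R = 9.6/(2·0.573576) = 9.6/1.147153 = 8.369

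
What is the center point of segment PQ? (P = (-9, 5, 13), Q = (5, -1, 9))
Midpoint = ((-9+5)/2, (5-1)/2, (13+9)/2) = (-2, 2, 11)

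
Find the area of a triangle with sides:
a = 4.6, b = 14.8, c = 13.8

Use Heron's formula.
s = (a+b+c)/2 = (4.6+14.8+13.8)/2 = 16.6
A = √(s(s-a)(s-b)(s-c)) = √(16.6·12·1.8·2.8)
A = √1003.97 = 31.69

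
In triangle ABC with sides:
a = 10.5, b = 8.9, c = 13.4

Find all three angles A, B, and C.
By the law of cosines:
cos(A) = (b² + c² - a²)/(2bc) = 0.622673  →  A = 51.49°
cos(B) = (a² + c² - b²)/(2ac) = 0.748401  →  B = 41.55°
cos(C) = (a² + b² - c²)/(2ab) = 0.052970  →  C = 86.96°
Check: A + B + C = 180.0° ✓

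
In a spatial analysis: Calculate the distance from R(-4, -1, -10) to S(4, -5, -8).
d = √[(8)² + (-4)² + (2)²] = √84 = 9.165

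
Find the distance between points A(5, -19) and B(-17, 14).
Using the distance formula: d = sqrt((x₂-x₁)² + (y₂-y₁)²)
dx = (-17) - 5 = -22
dy = 14 - (-19) = 33
d = sqrt((-22)² + 33²) = sqrt(484 + 1089) = sqrt(1573) = 39.66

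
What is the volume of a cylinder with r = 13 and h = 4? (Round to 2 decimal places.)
Volume = pi * r² * h
Volume = pi * 13² * 4
Volume = pi * 169 * 4
Volume = pi * 676
Volume = 2123.72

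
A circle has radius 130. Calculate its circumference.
Circumference = 2 * pi * r
Circumference = 2 * pi * 130
Circumference = 816.81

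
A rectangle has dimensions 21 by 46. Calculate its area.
Area = length * width
Area = 21 * 46
Area = 966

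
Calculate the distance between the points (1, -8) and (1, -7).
Using the distance formula: d = sqrt((x₂-x₁)² + (y₂-y₁)²)
dx = 1 - 1 = 0
dy = (-7) - (-8) = 1
d = sqrt(0² + 1²) = sqrt(0 + 1) = sqrt(1) = 1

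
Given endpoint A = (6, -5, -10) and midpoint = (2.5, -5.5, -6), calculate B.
B = (2×2.5 - 6, 2×(-5.5) - (-5), 2×(-6) - (-10)) = (-1, -6, -2)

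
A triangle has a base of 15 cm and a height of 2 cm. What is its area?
Area = (1/2) * base * height
Area = (1/2) * 15 * 2
Area = 15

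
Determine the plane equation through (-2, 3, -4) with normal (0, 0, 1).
d = n·P = (0)(-2) + (0)(3) + (1)(-4) = -4
Plane: z = -4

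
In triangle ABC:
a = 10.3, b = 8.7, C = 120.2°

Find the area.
Using A = ½ab·sin(C):
A = ½·10.3·8.7·sin(120.2°) = ½·89.61·0.864275 = 38.72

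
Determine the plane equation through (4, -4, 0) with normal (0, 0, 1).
d = n·P = (0)(4) + (0)(-4) + (1)(0) = 0
Plane: z = 0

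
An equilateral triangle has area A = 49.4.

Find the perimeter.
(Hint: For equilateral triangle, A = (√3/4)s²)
A = (√3/4)s²  →  s² = 4A/√3 = 4·49.4/√3 = 114.084
s = 10.681
Perimeter = 3s = 32.04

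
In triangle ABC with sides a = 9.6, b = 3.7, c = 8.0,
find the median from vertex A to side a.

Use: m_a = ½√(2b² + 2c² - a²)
m_a = ½√(2·3.7² + 2·8.0² - 9.6²)
m_a = ½√(27.38 + 128 - 92.16) = ½√63.22 = 3.976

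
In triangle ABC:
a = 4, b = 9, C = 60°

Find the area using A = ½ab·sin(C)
A = ½·4·9·sin(60°) = ½·36·0.866025 = 15.59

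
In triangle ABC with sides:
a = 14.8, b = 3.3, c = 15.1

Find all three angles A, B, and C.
By the law of cosines:
cos(A) = (b² + c² - a²)/(2bc) = 0.199278  →  A = 78.51°
cos(B) = (a² + c² - b²)/(2ac) = 0.975837  →  B = 12.62°
cos(C) = (a² + b² - c²)/(2ab) = 0.019656  →  C = 88.87°
Check: A + B + C = 180.0° ✓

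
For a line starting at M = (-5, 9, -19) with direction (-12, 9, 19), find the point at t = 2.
P(2) = (-5 + (-12)(2), 9 + 9(2), -19 + 19(2)) = (-29, 27, 19)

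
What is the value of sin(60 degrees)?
sin(60 degrees) = sqrt(3)/2
Decimal approximation: 0.866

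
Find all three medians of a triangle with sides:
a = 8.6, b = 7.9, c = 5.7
Using m_x = ½√(2y² + 2z² - x²):
m_a = ½√(2·7.9² + 2·5.7² - 8.6²) = ½√115.84 = 5.381
m_b = ½√(2·8.6² + 2·5.7² - 7.9²) = ½√150.49 = 6.134
m_c = ½√(2·8.6² + 2·7.9² - 5.7²) = ½√240.25 = 7.75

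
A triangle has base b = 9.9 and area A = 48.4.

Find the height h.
A = ½bh  →  h = 2A/b
h = 2·48.4/9.9 = 9.778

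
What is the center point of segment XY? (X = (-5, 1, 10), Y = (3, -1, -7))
Midpoint = ((-5+3)/2, (1-1)/2, (10-7)/2) = (-1, 0, 1.5)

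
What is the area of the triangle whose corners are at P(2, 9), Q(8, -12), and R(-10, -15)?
Using the coordinate formula: Area = (1/2)|x₁(y₂-y₃) + x₂(y₃-y₁) + x₃(y₁-y₂)|
Area = (1/2)|2((-12)-(-15)) + 8((-15)-9) + (-10)(9-(-12))|
Area = (1/2)|2*3 + 8*(-24) + (-10)*21|
Area = (1/2)|6 + (-192) + (-210)|
Area = (1/2)*396 = 198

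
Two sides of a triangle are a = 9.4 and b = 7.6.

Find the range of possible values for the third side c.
By the triangle inequality: |a - b| < c < a + b
|9.4 - 7.6| < c < 9.4 + 7.6
1.8 < c < 17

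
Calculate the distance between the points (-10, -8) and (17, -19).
Using the distance formula: d = sqrt((x₂-x₁)² + (y₂-y₁)²)
dx = 17 - (-10) = 27
dy = (-19) - (-8) = -11
d = sqrt(27² + (-11)²) = sqrt(729 + 121) = sqrt(850) = 29.15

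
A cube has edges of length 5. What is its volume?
Volume = s³
Volume = 5³
Volume = 125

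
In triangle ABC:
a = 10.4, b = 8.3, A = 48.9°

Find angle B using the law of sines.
sin(B)/b = sin(A)/a
sin(B) = b·sin(A)/a = 8.3·sin(48.9°)/10.4 = 0.601402
B = arcsin(0.601402) = 36.97°  (b ≤ a, so B ≤ A and the acute solution is unique)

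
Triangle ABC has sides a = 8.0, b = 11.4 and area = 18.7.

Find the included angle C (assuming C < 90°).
Area = ½ab·sin(C)  →  sin(C) = 2·Area/(ab)
sin(C) = 2·18.7/(8.0·11.4) = 0.410088
C = arcsin(0.410088) = 24.21°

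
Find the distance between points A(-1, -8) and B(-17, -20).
Using the distance formula: d = sqrt((x₂-x₁)² + (y₂-y₁)²)
dx = (-17) - (-1) = -16
dy = (-20) - (-8) = -12
d = sqrt((-16)² + (-12)²) = sqrt(256 + 144) = sqrt(400) = 20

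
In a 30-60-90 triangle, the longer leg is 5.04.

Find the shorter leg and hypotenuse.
In a 30-60-90 triangle, sides are in ratio 1 : √3 : 2.
Long leg = short leg·√3  →  short leg = 5.04/√3 = 2.91
Hypotenuse = 2·(short leg) = 2·5.04/√3 = 5.82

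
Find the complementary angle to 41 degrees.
Complementary angles sum to 90 degrees.
Other angle = 90 - 41
Other angle = 49 degrees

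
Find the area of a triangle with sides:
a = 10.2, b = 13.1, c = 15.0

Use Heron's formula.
s = (a+b+c)/2 = (10.2+13.1+15.0)/2 = 19.15
A = √(s(s-a)(s-b)(s-c)) = √(19.15·8.95·6.05·4.15)
A = √4303.24 = 65.6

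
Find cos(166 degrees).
cos(166 degrees) = -0.9703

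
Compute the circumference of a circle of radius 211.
Circumference = 2 * pi * r
Circumference = 2 * pi * 211
Circumference = 1325.75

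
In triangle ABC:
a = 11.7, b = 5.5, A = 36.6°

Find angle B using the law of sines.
sin(B)/b = sin(A)/a
sin(B) = b·sin(A)/a = 5.5·sin(36.6°)/11.7 = 0.280277
B = arcsin(0.280277) = 16.28°  (b ≤ a, so B ≤ A and the acute solution is unique)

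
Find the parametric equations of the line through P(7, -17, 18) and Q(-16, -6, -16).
Direction vector d = Q - P = (-23, 11, -34)
x = 7 - 23t, y = -17 + 11t, z = 18 - 34t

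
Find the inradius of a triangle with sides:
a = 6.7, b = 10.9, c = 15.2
s = (a+b+c)/2 = (6.7+10.9+15.2)/2 = 16.4
Area = √(s(s-a)(s-b)(s-c)) = √(16.4·9.7·5.5·1.2) = 32.4026
r = Area/s = 32.4026/16.4 = 1.976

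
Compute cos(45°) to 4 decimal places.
cos(45 degrees) = sqrt(2)/2
Decimal approximation: 0.7071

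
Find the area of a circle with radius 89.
Area = pi * r²
Area = pi * 89²
Area = pi * 7921
Area = 24884.56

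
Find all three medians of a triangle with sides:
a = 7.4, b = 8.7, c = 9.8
Using m_x = ½√(2y² + 2z² - x²):
m_a = ½√(2·8.7² + 2·9.8² - 7.4²) = ½√288.7 = 8.496
m_b = ½√(2·7.4² + 2·9.8² - 8.7²) = ½√225.91 = 7.515
m_c = ½√(2·7.4² + 2·8.7² - 9.8²) = ½√164.86 = 6.42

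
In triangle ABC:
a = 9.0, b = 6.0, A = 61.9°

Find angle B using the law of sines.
sin(B)/b = sin(A)/a
sin(B) = b·sin(A)/a = 6.0·sin(61.9°)/9.0 = 0.588085
B = arcsin(0.588085) = 36.02°  (b ≤ a, so B ≤ A and the acute solution is unique)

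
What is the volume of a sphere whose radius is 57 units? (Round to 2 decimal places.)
Volume = (4/3) * pi * r³
Volume = (4/3) * pi * 57³
Volume = (4/3) * pi * 185193
Volume = 775734.62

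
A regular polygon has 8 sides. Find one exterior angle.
Exterior angle of a regular n-gon = 360/n
Exterior angle = 360/8
Exterior angle = 45 degrees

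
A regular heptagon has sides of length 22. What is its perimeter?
Perimeter = number of sides * side length
Perimeter = 7 * 22
Perimeter = 154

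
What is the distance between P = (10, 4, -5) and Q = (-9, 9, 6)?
d = √[(-19)² + (5)² + (11)²] = √507 = 22.52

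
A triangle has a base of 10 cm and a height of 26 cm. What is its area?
Area = (1/2) * base * height
Area = (1/2) * 10 * 26
Area = 130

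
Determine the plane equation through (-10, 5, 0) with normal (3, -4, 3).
d = n·P = (3)(-10) + (-4)(5) + (3)(0) = -50
Plane: 3x - 4y + 3z = -50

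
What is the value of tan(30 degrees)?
tan(30 degrees) = sqrt(3)/3
Decimal approximation: 0.5774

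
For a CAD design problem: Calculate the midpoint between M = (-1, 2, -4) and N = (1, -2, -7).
Midpoint = ((-1+1)/2, (2-2)/2, (-4-7)/2) = (0, 0, -5.5)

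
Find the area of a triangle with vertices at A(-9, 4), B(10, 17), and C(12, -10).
Using the coordinate formula: Area = (1/2)|x₁(y₂-y₃) + x₂(y₃-y₁) + x₃(y₁-y₂)|
Area = (1/2)|(-9)(17-(-10)) + 10((-10)-4) + 12(4-17)|
Area = (1/2)|(-9)*27 + 10*(-14) + 12*(-13)|
Area = (1/2)|(-243) + (-140) + (-156)|
Area = (1/2)*539 = 269.50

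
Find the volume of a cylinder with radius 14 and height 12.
Volume = pi * r² * h
Volume = pi * 14² * 12
Volume = pi * 196 * 12
Volume = pi * 2352
Volume = 7389.03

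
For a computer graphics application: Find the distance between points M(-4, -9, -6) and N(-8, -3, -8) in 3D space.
d = √[(-4)² + (6)² + (-2)²] = √56 = 7.483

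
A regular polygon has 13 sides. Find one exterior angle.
Exterior angle of a regular n-gon = 360/n
Exterior angle = 360/13
Exterior angle = 27.69 degrees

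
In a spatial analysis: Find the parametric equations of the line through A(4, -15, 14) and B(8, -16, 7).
Direction vector d = B - A = (4, -1, -7)
x = 4 + 4t, y = -15 - t, z = 14 - 7t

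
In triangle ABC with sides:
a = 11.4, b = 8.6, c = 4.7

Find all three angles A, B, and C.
By the law of cosines:
cos(A) = (b² + c² - a²)/(2bc) = -0.419471  →  A = 114.8°
cos(B) = (a² + c² - b²)/(2ac) = 0.728723  →  B = 43.22°
cos(C) = (a² + b² - c²)/(2ab) = 0.927326  →  C = 21.98°
Check: A + B + C = 180.0° ✓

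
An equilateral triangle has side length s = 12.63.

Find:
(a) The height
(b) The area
(a) Height h = s·√3/2 = 12.63·√3/2 = 10.94
(b) Area = (√3/4)·s² = (√3/4)·12.63² = (√3/4)·159.517 = 69.07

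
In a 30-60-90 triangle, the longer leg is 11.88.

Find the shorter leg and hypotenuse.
In a 30-60-90 triangle, sides are in ratio 1 : √3 : 2.
Long leg = short leg·√3  →  short leg = 11.88/√3 = 6.859
Hypotenuse = 2·(short leg) = 2·11.88/√3 = 13.72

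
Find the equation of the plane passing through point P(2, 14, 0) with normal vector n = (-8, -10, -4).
d = n·P = (-8)(2) + (-10)(14) + (-4)(0) = -156
Plane: -8x - 10y - 4z = -156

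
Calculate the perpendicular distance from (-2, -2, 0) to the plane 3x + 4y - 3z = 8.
d = |3(-2) + 4(-2) + (-3)(0) - (8)| / √(3² + 4² + (-3)²) = 22/√34 = 3.773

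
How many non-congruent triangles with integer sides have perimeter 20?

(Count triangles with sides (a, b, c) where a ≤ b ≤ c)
With a ≤ b ≤ c and a + b + c = 20, the triangle inequality a + b > c gives c < 20/2, so c ≤ 9.
Iterate a from 1 to ⌊p/3⌋ = 6; for each a, b ranges from a to ⌊(p−a)/2⌋ with c = p − a − b, keeping only c ≥ b.
Triples: (2, 9, 9), (3, 8, 9), (4, 7, 9), …
Count = 8 triangles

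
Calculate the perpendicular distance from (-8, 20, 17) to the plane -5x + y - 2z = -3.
d = |(-5)(-8) + 1(20) + (-2)(17) - (-3)| / √((-5)² + 1² + (-2)²) = 29/√30 = 5.295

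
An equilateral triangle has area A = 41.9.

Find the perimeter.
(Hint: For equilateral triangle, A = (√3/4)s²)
A = (√3/4)s²  →  s² = 4A/√3 = 4·41.9/√3 = 96.7639
s = 9.83686
Perimeter = 3s = 29.51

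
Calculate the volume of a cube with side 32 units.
Volume = s³
Volume = 32³
Volume = 32768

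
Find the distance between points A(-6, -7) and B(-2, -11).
Using the distance formula: d = sqrt((x₂-x₁)² + (y₂-y₁)²)
dx = (-2) - (-6) = 4
dy = (-11) - (-7) = -4
d = sqrt(4² + (-4)²) = sqrt(16 + 16) = sqrt(32) = 5.66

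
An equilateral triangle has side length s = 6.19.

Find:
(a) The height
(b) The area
(a) Height h = s·√3/2 = 6.19·√3/2 = 5.361
(b) Area = (√3/4)·s² = (√3/4)·6.19² = (√3/4)·38.3161 = 16.59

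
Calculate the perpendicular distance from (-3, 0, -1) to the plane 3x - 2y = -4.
d = |3(-3) + (-2)(0) + 0(-1) - (-4)| / √(3² + (-2)² + 0²) = 5/√13 = 1.387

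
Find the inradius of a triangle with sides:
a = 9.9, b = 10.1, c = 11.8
s = (a+b+c)/2 = (9.9+10.1+11.8)/2 = 15.9
Area = √(s(s-a)(s-b)(s-c)) = √(15.9·6·5.8·4.1) = 47.6299
r = Area/s = 47.6299/15.9 = 2.996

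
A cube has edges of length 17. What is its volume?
Volume = s³
Volume = 17³
Volume = 4913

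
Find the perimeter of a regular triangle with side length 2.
Perimeter = number of sides * side length
Perimeter = 3 * 2
Perimeter = 6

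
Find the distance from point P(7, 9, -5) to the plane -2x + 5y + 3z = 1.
d = |(-2)(7) + 5(9) + 3(-5) - (1)| / √((-2)² + 5² + 3²) = 15/√38 = 2.433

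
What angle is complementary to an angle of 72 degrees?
Complementary angles sum to 90 degrees.
Other angle = 90 - 72
Other angle = 18 degrees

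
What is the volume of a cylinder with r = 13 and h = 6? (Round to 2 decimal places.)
Volume = pi * r² * h
Volume = pi * 13² * 6
Volume = pi * 169 * 6
Volume = pi * 1014
Volume = 3185.57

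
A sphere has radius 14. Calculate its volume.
Volume = (4/3) * pi * r³
Volume = (4/3) * pi * 14³
Volume = (4/3) * pi * 2744
Volume = 11494.04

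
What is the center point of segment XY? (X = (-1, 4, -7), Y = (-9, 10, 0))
Midpoint = ((-1-9)/2, (4+10)/2, (-7+0)/2) = (-5, 7, -3.5)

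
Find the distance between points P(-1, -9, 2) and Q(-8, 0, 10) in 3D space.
d = √[(-7)² + (9)² + (8)²] = √194 = 13.93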